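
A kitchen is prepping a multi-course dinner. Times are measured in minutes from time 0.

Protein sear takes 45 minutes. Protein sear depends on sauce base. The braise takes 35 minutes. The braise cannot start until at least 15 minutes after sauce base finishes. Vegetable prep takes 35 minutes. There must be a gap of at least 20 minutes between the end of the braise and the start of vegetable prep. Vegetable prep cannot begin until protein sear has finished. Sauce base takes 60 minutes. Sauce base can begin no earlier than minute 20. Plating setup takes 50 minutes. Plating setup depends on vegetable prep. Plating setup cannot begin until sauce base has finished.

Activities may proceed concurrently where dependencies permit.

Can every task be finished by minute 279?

After its own release at minute 20, sauce base can start at minute 20 and finishes at minute 80.
Protein sear cannot begin until sauce base (finishes minute 80). It runs from minute 80 to 80 + 45 = minute 125.
After sauce base (finishes minute 80, plus 15-minute gap → minute 95), the braise can start at minute 95 and finishes at minute 130.
Vegetable prep needs all of the braise (finishes minute 130, plus 20-minute gap → minute 150); protein sear (finishes minute 125). That puts its earliest start at minute 150; it finishes at 150 + 35 = minute 185.
Plating setup needs all of vegetable prep (finishes minute 185); sauce base (finishes minute 80). That puts its earliest start at minute 185; it finishes at 185 + 50 = minute 235.
Every task is finished by minute 235, which is no later than the deadline of 279, so the schedule is feasible.

Yes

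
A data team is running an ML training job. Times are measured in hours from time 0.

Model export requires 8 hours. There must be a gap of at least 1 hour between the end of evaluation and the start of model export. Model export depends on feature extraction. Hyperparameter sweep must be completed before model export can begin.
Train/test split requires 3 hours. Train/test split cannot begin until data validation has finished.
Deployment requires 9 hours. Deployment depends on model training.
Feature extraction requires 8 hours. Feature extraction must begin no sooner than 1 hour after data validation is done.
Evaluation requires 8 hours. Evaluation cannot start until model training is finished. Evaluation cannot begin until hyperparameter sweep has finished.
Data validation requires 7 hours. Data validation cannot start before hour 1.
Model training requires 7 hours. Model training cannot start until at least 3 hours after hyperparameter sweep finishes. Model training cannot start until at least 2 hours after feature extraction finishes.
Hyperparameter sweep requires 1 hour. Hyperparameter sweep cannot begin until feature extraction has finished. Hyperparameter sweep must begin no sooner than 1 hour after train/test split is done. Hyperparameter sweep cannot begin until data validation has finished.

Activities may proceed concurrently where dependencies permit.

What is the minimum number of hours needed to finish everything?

45

After its own release at hour 1, data validation can start at hour 1 and finishes at hour 8.
After data validation (finishes hour 8), train/test split can start at hour 8 and finishes at hour 11.
Feature extraction waits on data validation (finishes hour 8, plus 1-hour gap → hour 9), so it starts at hour 9 and finishes at 9 + 8 = hour 17.
Hyperparameter sweep needs all of feature extraction (finishes hour 17); train/test split (finishes hour 11, plus 1-hour gap → hour 12); data validation (finishes hour 8). That puts its earliest start at hour 17; it finishes at 17 + 1 = hour 18.
Model training needs all of hyperparameter sweep (finishes hour 18, plus 3-hour gap → hour 21); feature extraction (finishes hour 17, plus 2-hour gap → hour 19). That puts its earliest start at hour 21; it finishes at 21 + 7 = hour 28.
After model training (finishes hour 28), deployment can start at hour 28 and finishes at hour 37.
Evaluation cannot start until model training (finishes hour 28); hyperparameter sweep (finishes hour 18). The controlling bound is hour 28, so evaluation finishes at 28 + 8 = hour 36.
Model export cannot start until evaluation (finishes hour 36, plus 1-hour gap → hour 37); feature extraction (finishes hour 17); hyperparameter sweep (finishes hour 18). The controlling bound is hour 37, so model export finishes at 37 + 8 = hour 45.
All tasks are finished once the last one completes. Finish times: Data validation at 8, Feature extraction at 17, Train/test split at 11, Hyperparameter sweep at 18, Model training at 28, Evaluation at 36, Model export at 45, Deployment at 37. The latest is hour 45.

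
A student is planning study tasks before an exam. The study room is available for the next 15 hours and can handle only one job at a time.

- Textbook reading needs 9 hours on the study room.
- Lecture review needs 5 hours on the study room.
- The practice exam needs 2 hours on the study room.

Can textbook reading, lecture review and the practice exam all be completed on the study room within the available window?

Running back to back, the jobs need 9 + 5 + 2 = 16 hours on the study room.
Since 16 > 15, they cannot all fit.

No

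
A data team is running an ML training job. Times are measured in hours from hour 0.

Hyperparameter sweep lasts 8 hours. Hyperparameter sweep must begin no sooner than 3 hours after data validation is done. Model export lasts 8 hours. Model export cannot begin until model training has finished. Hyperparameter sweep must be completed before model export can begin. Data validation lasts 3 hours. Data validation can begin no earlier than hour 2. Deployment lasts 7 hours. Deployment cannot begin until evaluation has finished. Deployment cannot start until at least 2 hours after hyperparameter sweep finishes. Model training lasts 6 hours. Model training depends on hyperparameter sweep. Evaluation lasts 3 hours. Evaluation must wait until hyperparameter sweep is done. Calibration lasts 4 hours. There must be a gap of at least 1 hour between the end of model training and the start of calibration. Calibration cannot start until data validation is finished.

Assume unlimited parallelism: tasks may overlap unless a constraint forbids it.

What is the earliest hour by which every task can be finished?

Data validation waits on its own release at hour 2, so it starts at hour 2 and finishes at 2 + 3 = hour 5.
After data validation (finishes hour 5, plus 3-hour gap → hour 8), hyperparameter sweep can start at hour 8 and finishes at hour 16.
After hyperparameter sweep (finishes hour 16), evaluation can start at hour 16 and finishes at hour 19.
Deployment has to wait for evaluation (finishes hour 19); hyperparameter sweep (finishes hour 16, plus 2-hour gap → hour 18). The latest of these is hour 19, so deployment runs hour 19 to 19 + 7 = hour 26.
Model training cannot begin until hyperparameter sweep (finishes hour 16). It runs from hour 16 to 16 + 6 = hour 22.
Model export has to wait for model training (finishes hour 22); hyperparameter sweep (finishes hour 16). The latest of these is hour 22, so model export runs hour 22 to 22 + 8 = hour 30.
Calibration cannot start until model training (finishes hour 22, plus 1-hour gap → hour 23); data validation (finishes hour 5). The controlling bound is hour 23, so calibration finishes at 23 + 4 = hour 27.
All tasks are finished once the last one completes. Finish times: Data validation at 5, Hyperparameter sweep at 16, Model training at 22, Evaluation at 19, Calibration at 27, Model export at 30, Deployment at 26. The latest is hour 30.

30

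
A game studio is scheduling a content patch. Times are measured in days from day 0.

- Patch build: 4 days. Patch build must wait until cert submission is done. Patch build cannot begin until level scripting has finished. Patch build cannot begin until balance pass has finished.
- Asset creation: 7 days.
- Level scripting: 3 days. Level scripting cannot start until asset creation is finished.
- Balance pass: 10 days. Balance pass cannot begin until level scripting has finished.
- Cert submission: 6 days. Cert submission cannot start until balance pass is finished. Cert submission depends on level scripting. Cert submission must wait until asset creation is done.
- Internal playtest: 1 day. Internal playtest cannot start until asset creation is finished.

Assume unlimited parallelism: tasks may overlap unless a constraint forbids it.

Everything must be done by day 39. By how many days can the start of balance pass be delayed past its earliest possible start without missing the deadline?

Nothing blocks asset creation, so it runs from day 0 to day 7.
After asset creation (finishes day 7), level scripting can start at day 7 and finishes at day 10.
Balance pass cannot begin until level scripting (finishes day 10). It runs from day 10 to 10 + 10 = day 20.

Working backward from the deadline:
Nothing follows patch build; the deadline of day 39 is its only limit. It must start by 39 − 4 = day 35.
Since patch build (must start by day 35) depends on it, cert submission must finish by day 35. Backing off its 6-day duration gives a latest start of day 29.
For balance pass: cert submission (must start by day 29); patch build (must start by day 35). The most restrictive is day 29; with a 10-day duration, balance pass must start by day 19.
So balance pass can start as early as day 10 and as late as day 19, giving 19 − 10 = 9 days of slack.

9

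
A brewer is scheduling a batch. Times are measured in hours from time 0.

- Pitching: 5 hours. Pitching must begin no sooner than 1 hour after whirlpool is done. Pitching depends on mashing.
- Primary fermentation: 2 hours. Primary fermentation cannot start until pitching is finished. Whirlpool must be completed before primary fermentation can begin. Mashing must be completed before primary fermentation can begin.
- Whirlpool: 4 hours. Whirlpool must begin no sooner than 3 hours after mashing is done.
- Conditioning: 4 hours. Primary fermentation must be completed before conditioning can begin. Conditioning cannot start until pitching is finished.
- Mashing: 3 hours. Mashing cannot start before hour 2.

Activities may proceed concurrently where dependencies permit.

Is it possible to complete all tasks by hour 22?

After its own release at hour 2, mashing can start at hour 2 and finishes at hour 5.
After mashing (finishes hour 5, plus 3-hour gap → hour 8), whirlpool can start at hour 8 and finishes at hour 12.
Pitching cannot start until whirlpool (finishes hour 12, plus 1-hour gap → hour 13); mashing (finishes hour 5). The controlling bound is hour 13, so pitching finishes at 13 + 5 = hour 18.
For primary fermentation: pitching (finishes hour 18); whirlpool (finishes hour 12); mashing (finishes hour 5). Taking the maximum gives a start of hour 18, and it finishes at 18 + 2 = hour 20.
Conditioning cannot start until primary fermentation (finishes hour 20); pitching (finishes hour 18). The controlling bound is hour 20, so conditioning finishes at 20 + 4 = hour 24.
The earliest everything can be done is hour 24, which is after the deadline of 22, so it is not possible.

No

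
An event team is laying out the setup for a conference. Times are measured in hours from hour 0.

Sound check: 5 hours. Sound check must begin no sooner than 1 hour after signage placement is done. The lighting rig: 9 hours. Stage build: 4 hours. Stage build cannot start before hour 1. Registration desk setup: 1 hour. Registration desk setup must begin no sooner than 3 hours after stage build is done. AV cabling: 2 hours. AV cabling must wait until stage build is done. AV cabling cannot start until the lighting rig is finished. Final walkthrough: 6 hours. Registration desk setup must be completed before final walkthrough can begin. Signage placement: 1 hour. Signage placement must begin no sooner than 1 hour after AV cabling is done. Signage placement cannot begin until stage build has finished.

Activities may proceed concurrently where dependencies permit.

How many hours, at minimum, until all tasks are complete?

The lighting rig can start immediately at hour 0; it finishes at hour 9.
Stage build cannot begin until its own release at hour 1. It runs from hour 1 to 1 + 4 = hour 5.
Registration desk setup waits on stage build (finishes hour 5, plus 3-hour gap → hour 8), so it starts at hour 8 and finishes at 8 + 1 = hour 9.
After registration desk setup (finishes hour 9), final walkthrough can start at hour 9 and finishes at hour 15.
For AV cabling: stage build (finishes hour 5); the lighting rig (finishes hour 9). Taking the maximum gives a start of hour 9, and it finishes at 9 + 2 = hour 11.
Signage placement has to wait for AV cabling (finishes hour 11, plus 1-hour gap → hour 12); stage build (finishes hour 5). The latest of these is hour 12, so signage placement runs hour 12 to 12 + 1 = hour 13.
Sound check cannot begin until signage placement (finishes hour 13, plus 1-hour gap → hour 14). It runs from hour 14 to 14 + 5 = hour 19.
All tasks are finished once the last one completes. Finish times: Stage build at 5, The lighting rig at 9, AV cabling at 11, Registration desk setup at 9, Signage placement at 13, Sound check at 19, Final walkthrough at 15. The latest is hour 19.

19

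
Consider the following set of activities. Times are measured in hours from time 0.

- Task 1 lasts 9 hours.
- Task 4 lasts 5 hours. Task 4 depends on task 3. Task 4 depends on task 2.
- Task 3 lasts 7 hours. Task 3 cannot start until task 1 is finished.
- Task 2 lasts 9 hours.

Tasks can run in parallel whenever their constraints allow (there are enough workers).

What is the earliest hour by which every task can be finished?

21

Task 2 has no prerequisites, so it starts at hour 0 and finishes at hour 9.
Nothing blocks task 1, so it runs from hour 0 to hour 9.
Task 3 cannot begin until task 1 (finishes hour 9). It runs from hour 9 to 9 + 7 = hour 16.
For task 4: task 3 (finishes hour 16); task 2 (finishes hour 9). Taking the maximum gives a start of hour 16, and it finishes at 16 + 5 = hour 21.
All tasks are finished once the last one completes. Finish times: Task 1 at 9, Task 2 at 9, Task 3 at 16, Task 4 at 21. The latest is hour 21.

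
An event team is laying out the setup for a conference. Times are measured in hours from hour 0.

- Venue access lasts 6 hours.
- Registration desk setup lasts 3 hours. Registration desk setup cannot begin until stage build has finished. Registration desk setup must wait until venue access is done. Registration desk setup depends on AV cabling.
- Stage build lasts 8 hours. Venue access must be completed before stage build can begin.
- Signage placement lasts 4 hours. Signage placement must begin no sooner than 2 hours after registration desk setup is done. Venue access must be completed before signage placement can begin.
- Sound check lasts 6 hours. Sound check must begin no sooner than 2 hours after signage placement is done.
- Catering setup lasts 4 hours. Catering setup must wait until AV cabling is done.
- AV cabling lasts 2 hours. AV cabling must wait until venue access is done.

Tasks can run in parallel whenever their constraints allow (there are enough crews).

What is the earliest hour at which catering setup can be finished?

12

Nothing blocks venue access, so it runs from hour 0 to hour 6.
AV cabling waits on venue access (finishes hour 6), so it starts at hour 6 and finishes at 6 + 2 = hour 8.
After AV cabling (finishes hour 8), catering setup can start at hour 8 and finishes at hour 12.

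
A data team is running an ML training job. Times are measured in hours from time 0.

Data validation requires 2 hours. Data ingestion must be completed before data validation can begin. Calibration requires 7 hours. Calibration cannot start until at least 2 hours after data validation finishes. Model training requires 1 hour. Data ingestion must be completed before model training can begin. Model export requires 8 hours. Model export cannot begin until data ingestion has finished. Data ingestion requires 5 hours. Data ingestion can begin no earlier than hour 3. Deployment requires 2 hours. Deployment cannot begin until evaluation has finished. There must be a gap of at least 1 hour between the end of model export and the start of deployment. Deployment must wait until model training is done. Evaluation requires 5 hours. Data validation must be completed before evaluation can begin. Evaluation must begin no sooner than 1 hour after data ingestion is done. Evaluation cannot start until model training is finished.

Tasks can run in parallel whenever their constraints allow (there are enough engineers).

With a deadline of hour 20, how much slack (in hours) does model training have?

4

Data ingestion waits on its own release at hour 3, so it starts at hour 3 and finishes at 3 + 5 = hour 8.
Model training cannot begin until data ingestion (finishes hour 8). It runs from hour 8 to 8 + 1 = hour 9.

Working backward from the deadline:
To finish by hour 20, deployment (duration 2) must start no later than hour 18.
Evaluation must finish before deployment (must start by hour 18). With a 5-hour duration, evaluation must start by 18 − 5 = hour 13.
For model training: evaluation (must start by hour 13); deployment (must start by hour 18). The most restrictive is hour 13; with a 1-hour duration, model training must start by hour 12.
So model training can start as early as hour 8 and as late as hour 12, giving 12 − 8 = 4 hours of slack.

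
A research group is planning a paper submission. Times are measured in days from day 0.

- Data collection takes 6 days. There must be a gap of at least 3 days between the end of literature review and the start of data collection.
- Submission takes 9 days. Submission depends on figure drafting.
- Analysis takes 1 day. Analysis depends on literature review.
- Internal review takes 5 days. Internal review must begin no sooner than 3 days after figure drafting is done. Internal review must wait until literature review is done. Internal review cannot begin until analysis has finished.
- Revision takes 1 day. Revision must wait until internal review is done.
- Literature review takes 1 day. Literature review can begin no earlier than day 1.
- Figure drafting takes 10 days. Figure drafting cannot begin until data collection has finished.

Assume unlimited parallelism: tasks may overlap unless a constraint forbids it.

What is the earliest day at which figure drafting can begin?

11

After its own release at day 1, literature review can start at day 1 and finishes at day 2.
After literature review (finishes day 2, plus 3-day gap → day 5), data collection can start at day 5 and finishes at day 11.
Figure drafting waits on data collection (finishes day 11), so the earliest it can start is day 11.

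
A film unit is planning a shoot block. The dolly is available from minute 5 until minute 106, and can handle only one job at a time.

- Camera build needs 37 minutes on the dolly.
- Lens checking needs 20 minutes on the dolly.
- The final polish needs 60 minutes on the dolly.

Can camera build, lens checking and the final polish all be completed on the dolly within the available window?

No

The dolly window is 106 − 5 = 101 minutes.
Running back to back, the jobs need 37 + 20 + 60 = 117 minutes on the dolly.
Since 117 > 101, they cannot all fit.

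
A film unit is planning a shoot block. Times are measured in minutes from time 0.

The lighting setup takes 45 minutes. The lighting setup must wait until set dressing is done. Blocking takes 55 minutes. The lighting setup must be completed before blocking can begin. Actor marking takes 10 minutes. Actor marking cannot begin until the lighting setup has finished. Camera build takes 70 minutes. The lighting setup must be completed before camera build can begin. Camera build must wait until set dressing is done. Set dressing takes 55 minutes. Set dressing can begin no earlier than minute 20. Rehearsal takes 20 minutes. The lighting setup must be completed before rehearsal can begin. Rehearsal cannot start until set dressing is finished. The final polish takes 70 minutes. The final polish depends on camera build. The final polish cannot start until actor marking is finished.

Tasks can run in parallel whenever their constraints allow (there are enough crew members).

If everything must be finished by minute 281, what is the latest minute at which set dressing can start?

41

The final polish has no dependents, so it just needs to finish by minute 281. Starting by 281 − 70 = minute 211 achieves that.
Camera build feeds into the final polish (must start by minute 211); so camera build must finish by minute 211 and therefore start by minute 141.
Blocking has no dependents, so it just needs to finish by minute 281. Starting by 281 − 55 = minute 226 achieves that.
Since the final polish (must start by minute 211) depends on it, actor marking must finish by minute 211. Backing off its 10-minute duration gives a latest start of minute 201.
Rehearsal has no dependents, so it just needs to finish by minute 281. Starting by 281 − 20 = minute 261 achieves that.
For the lighting setup: camera build (must start by minute 141); blocking (must start by minute 226); actor marking (must start by minute 201); rehearsal (must start by minute 261). The most restrictive is minute 141; with a 45-minute duration, the lighting setup must start by minute 96.
For set dressing: the lighting setup (must start by minute 96); camera build (must start by minute 141); rehearsal (must start by minute 261). The most restrictive is minute 96; with a 55-minute duration, set dressing must start by minute 41.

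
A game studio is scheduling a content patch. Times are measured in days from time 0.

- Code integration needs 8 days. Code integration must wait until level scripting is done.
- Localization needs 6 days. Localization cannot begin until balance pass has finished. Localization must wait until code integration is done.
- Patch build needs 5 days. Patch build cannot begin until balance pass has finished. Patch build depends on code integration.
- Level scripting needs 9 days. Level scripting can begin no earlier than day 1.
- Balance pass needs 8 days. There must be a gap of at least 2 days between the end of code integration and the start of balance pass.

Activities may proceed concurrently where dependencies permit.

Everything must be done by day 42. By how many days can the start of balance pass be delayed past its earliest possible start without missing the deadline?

8

After its own release at day 1, level scripting can start at day 1 and finishes at day 10.
Code integration cannot begin until level scripting (finishes day 10). It runs from day 10 to 10 + 8 = day 18.
After code integration (finishes day 18, plus 2-day gap → day 20), balance pass can start at day 20 and finishes at day 28.

Working backward from the deadline:
Localization must finish by day 42; it takes 6 days, so it must start by 42 − 6 = day 36.
Patch build must finish by day 42; it takes 5 days, so it must start by 42 − 5 = day 37.
Balance pass feeds localization (must start by day 36); patch build (must start by day 37). Taking the minimum, balance pass must finish by day 36 and start by 36 − 8 = day 28.
So balance pass can start as early as day 20 and as late as day 28, giving 28 − 20 = 8 days of slack.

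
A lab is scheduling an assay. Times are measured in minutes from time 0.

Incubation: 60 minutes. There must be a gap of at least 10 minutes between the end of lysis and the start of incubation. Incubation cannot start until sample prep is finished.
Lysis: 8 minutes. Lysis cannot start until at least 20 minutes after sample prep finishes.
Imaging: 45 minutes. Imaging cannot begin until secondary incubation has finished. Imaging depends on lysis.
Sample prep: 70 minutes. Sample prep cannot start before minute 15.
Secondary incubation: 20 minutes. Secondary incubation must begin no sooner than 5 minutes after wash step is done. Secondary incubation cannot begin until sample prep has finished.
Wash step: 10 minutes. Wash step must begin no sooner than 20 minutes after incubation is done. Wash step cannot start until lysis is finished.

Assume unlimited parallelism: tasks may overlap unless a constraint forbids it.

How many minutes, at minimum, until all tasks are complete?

283

Sample prep waits on its own release at minute 15, so it starts at minute 15 and finishes at 15 + 70 = minute 85.
After sample prep (finishes minute 85, plus 20-minute gap → minute 105), lysis can start at minute 105 and finishes at minute 113.
Incubation has to wait for lysis (finishes minute 113, plus 10-minute gap → minute 123); sample prep (finishes minute 85). The latest of these is minute 123, so incubation runs minute 123 to 123 + 60 = minute 183.
For wash step: incubation (finishes minute 183, plus 20-minute gap → minute 203); lysis (finishes minute 113). Taking the maximum gives a start of minute 203, and it finishes at 203 + 10 = minute 213.
Secondary incubation cannot start until wash step (finishes minute 213, plus 5-minute gap → minute 218); sample prep (finishes minute 85). The controlling bound is minute 218, so secondary incubation finishes at 218 + 20 = minute 238.
Imaging cannot start until secondary incubation (finishes minute 238); lysis (finishes minute 113). The controlling bound is minute 238, so imaging finishes at 238 + 45 = minute 283.
All tasks are finished once the last one completes. Finish times: Sample prep at 85, Lysis at 113, Incubation at 183, Wash step at 213, Secondary incubation at 238, Imaging at 283. The latest is minute 283.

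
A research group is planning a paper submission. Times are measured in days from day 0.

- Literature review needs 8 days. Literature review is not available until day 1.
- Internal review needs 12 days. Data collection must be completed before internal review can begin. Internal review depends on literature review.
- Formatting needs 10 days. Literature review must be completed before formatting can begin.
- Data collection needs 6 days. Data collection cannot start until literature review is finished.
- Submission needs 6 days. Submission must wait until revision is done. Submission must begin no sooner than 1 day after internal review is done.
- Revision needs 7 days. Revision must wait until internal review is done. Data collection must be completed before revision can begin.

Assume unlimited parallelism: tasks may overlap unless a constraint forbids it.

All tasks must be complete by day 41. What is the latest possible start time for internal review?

16

Submission must finish by day 41; it takes 6 days, so it must start by 41 − 6 = day 35.
Revision feeds into submission (must start by day 35); so revision must finish by day 35 and therefore start by day 28.
Internal review has several dependents: revision (must start by day 28); submission (must start by day 35, minus 1-day gap → day 34). The earliest of those limits is day 28, so internal review must start by 28 − 12 = day 16.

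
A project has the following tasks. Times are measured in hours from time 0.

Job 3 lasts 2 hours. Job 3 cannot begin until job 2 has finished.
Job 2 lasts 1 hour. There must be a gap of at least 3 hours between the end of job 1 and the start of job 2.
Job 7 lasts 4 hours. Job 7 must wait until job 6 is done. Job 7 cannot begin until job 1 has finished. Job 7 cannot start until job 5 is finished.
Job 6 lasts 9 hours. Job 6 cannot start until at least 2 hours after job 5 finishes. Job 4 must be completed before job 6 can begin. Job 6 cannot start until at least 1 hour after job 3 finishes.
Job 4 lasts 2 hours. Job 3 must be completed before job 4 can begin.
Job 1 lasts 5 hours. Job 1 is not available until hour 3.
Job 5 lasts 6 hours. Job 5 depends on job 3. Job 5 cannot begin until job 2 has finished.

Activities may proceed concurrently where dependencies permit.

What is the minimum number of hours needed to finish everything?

35

After its own release at hour 3, job 1 can start at hour 3 and finishes at hour 8.
Job 2 waits on job 1 (finishes hour 8, plus 3-hour gap → hour 11), so it starts at hour 11 and finishes at 11 + 1 = hour 12.
Job 3 waits on job 2 (finishes hour 12), so it starts at hour 12 and finishes at 12 + 2 = hour 14.
For job 5: job 3 (finishes hour 14); job 2 (finishes hour 12). Taking the maximum gives a start of hour 14, and it finishes at 14 + 6 = hour 20.
Job 4 cannot begin until job 3 (finishes hour 14). It runs from hour 14 to 14 + 2 = hour 16.
For job 6: job 5 (finishes hour 20, plus 2-hour gap → hour 22); job 4 (finishes hour 16); job 3 (finishes hour 14, plus 1-hour gap → hour 15). Taking the maximum gives a start of hour 22, and it finishes at 22 + 9 = hour 31.
For job 7: job 6 (finishes hour 31); job 1 (finishes hour 8); job 5 (finishes hour 20). Taking the maximum gives a start of hour 31, and it finishes at 31 + 4 = hour 35.
All tasks are finished once the last one completes. Finish times: Job 1 at 8, Job 2 at 12, Job 3 at 14, Job 4 at 16, Job 5 at 20, Job 6 at 31, Job 7 at 35. The latest is hour 35.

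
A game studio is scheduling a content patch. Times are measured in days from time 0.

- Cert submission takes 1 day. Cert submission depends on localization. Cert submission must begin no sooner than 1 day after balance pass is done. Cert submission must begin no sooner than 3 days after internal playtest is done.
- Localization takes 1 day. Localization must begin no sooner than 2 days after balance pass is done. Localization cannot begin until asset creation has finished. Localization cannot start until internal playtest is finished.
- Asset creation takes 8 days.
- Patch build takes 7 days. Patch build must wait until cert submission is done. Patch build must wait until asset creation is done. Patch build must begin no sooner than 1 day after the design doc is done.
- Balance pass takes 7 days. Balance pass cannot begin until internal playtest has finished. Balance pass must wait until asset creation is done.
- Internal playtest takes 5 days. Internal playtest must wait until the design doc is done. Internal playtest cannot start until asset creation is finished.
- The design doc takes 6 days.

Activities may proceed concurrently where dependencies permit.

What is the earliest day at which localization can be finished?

23

Asset creation has no prerequisites, so it starts at day 0 and finishes at day 8.
The design doc can start immediately at day 0; it finishes at day 6.
Internal playtest has to wait for the design doc (finishes day 6); asset creation (finishes day 8). The latest of these is day 8, so internal playtest runs day 8 to 8 + 5 = day 13.
Balance pass has to wait for internal playtest (finishes day 13); asset creation (finishes day 8). The latest of these is day 13, so balance pass runs day 13 to 13 + 7 = day 20.
Localization needs all of balance pass (finishes day 20, plus 2-day gap → day 22); asset creation (finishes day 8); internal playtest (finishes day 13). That puts its earliest start at day 22; it finishes at 22 + 1 = day 23.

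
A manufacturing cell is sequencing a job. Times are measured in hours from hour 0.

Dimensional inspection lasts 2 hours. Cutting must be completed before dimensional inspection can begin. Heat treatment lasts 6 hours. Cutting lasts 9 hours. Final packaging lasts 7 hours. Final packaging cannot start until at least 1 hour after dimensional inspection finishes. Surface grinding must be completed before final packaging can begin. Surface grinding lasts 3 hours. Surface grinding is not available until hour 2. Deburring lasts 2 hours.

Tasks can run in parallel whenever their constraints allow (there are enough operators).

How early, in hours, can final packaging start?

After its own release at hour 2, surface grinding can start at hour 2 and finishes at hour 5.
Nothing blocks cutting, so it runs from hour 0 to hour 9.
Dimensional inspection waits on cutting (finishes hour 9), so it starts at hour 9 and finishes at 9 + 2 = hour 11.
Final packaging waits on dimensional inspection (finishes hour 11, plus 1-hour gap → hour 12); surface grinding (finishes hour 5). The latest of these is hour 12, which is the earliest final packaging can start.

12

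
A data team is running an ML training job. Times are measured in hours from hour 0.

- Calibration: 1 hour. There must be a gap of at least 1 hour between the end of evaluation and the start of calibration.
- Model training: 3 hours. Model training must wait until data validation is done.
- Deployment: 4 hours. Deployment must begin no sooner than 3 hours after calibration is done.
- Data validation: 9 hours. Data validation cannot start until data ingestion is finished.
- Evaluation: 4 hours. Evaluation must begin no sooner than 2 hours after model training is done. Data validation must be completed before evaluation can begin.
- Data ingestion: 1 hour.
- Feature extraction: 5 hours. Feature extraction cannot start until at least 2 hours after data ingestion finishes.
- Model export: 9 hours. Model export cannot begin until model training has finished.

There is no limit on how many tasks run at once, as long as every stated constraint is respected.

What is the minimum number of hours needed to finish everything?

Nothing blocks data ingestion, so it runs from hour 0 to hour 1.
Feature extraction cannot begin until data ingestion (finishes hour 1, plus 2-hour gap → hour 3). It runs from hour 3 to 3 + 5 = hour 8.
Data validation waits on data ingestion (finishes hour 1), so it starts at hour 1 and finishes at 1 + 9 = hour 10.
Model training waits on data validation (finishes hour 10), so it starts at hour 10 and finishes at 10 + 3 = hour 13.
Model export cannot begin until model training (finishes hour 13). It runs from hour 13 to 13 + 9 = hour 22.
Evaluation needs all of model training (finishes hour 13, plus 2-hour gap → hour 15); data validation (finishes hour 10). That puts its earliest start at hour 15; it finishes at 15 + 4 = hour 19.
Calibration cannot begin until evaluation (finishes hour 19, plus 1-hour gap → hour 20). It runs from hour 20 to 20 + 1 = hour 21.
Deployment waits on calibration (finishes hour 21, plus 3-hour gap → hour 24), so it starts at hour 24 and finishes at 24 + 4 = hour 28.
All tasks are finished once the last one completes. Finish times: Data ingestion at 1, Data validation at 10, Feature extraction at 8, Model training at 13, Evaluation at 19, Calibration at 21, Model export at 22, Deployment at 28. The latest is hour 28.

28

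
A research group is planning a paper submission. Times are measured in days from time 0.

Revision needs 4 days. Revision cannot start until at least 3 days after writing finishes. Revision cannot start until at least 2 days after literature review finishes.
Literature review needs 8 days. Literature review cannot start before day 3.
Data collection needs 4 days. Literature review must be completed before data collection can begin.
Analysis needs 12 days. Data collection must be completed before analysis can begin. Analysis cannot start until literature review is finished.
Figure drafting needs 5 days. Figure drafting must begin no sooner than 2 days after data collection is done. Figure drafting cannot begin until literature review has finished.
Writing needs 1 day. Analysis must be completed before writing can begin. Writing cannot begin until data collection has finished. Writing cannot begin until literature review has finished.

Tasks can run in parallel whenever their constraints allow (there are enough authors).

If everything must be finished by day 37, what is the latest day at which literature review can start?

Nothing follows revision; the deadline of day 37 is its only limit. It must start by 37 − 4 = day 33.
Writing feeds into revision (must start by day 33, minus 3-day gap → day 30); so writing must finish by day 30 and therefore start by day 29.
Analysis has to be done before writing (must start by day 29). That means finishing by day 29, i.e. starting by 29 − 12 = day 17.
To finish by day 37, figure drafting (duration 5) must start no later than day 32.
Data collection has several dependents: analysis (must start by day 17); figure drafting (must start by day 32, minus 2-day gap → day 30); writing (must start by day 29). The earliest of those limits is day 17, so data collection must start by 17 − 4 = day 13.
Literature review feeds data collection (must start by day 13); analysis (must start by day 17); figure drafting (must start by day 32); writing (must start by day 29); revision (must start by day 33, minus 2-day gap → day 31). Taking the minimum, literature review must finish by day 13 and start by 13 − 8 = day 5.

5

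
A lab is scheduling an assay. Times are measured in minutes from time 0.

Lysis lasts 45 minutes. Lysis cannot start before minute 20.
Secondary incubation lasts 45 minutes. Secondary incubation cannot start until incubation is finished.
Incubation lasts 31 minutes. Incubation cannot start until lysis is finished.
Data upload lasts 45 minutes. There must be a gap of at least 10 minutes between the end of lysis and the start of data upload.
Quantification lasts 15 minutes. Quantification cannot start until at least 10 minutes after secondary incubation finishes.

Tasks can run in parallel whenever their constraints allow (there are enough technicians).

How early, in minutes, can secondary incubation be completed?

After its own release at minute 20, lysis can start at minute 20 and finishes at minute 65.
Incubation waits on lysis (finishes minute 65), so it starts at minute 65 and finishes at 65 + 31 = minute 96.
After incubation (finishes minute 96), secondary incubation can start at minute 96 and finishes at minute 141.

141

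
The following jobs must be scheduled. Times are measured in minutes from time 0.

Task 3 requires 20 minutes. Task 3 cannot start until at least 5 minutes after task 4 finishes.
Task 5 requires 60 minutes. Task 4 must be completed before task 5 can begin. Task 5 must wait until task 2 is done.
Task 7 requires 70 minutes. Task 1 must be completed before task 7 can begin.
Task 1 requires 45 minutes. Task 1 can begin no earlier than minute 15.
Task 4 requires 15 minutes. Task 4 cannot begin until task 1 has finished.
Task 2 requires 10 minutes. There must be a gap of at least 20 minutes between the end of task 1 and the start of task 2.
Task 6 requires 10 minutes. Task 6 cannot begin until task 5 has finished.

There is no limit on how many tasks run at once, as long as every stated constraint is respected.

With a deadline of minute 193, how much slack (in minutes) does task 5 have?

Task 1 waits on its own release at minute 15, so it starts at minute 15 and finishes at 15 + 45 = minute 60.
After task 1 (finishes minute 60), task 4 can start at minute 60 and finishes at minute 75.
Task 2 waits on task 1 (finishes minute 60, plus 20-minute gap → minute 80), so it starts at minute 80 and finishes at 80 + 10 = minute 90.
Task 5 needs all of task 4 (finishes minute 75); task 2 (finishes minute 90). That puts its earliest start at minute 90; it finishes at 90 + 60 = minute 150.

Working backward from the deadline:
To finish by minute 193, task 6 (duration 10) must start no later than minute 183.
Task 5 must finish before task 6 (must start by minute 183). With a 60-minute duration, task 5 must start by 183 − 60 = minute 123.
So task 5 can start as early as minute 90 and as late as minute 123, giving 123 − 90 = 33 minutes of slack.

33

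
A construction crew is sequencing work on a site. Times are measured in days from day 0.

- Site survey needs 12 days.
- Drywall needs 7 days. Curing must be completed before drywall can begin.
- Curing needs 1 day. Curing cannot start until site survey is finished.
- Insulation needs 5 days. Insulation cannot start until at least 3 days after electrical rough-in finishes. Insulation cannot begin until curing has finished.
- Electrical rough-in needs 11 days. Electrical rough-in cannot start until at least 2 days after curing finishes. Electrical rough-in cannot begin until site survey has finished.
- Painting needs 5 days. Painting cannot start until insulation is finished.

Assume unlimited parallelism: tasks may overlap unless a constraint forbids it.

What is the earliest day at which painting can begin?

Site survey can start immediately at day 0; it finishes at day 12.
After site survey (finishes day 12), curing can start at day 12 and finishes at day 13.
Electrical rough-in has to wait for curing (finishes day 13, plus 2-day gap → day 15); site survey (finishes day 12). The latest of these is day 15, so electrical rough-in runs day 15 to 15 + 11 = day 26.
For insulation: electrical rough-in (finishes day 26, plus 3-day gap → day 29); curing (finishes day 13). Taking the maximum gives a start of day 29, and it finishes at 29 + 5 = day 34.
Painting waits on insulation (finishes day 34), so the earliest it can start is day 34.

34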